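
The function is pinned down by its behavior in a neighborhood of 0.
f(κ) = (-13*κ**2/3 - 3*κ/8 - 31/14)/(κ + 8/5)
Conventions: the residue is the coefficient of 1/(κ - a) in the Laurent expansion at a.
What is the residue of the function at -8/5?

At the order-1 pole -8/5 set g(κ) = (κ - (-8/5))*f(κ) = -13*κ**2/3 - 3*κ/8 - 31/14.
Simple pole: residue = g(a) at a = -8/5, which is -13343/1050.

The residue is -13343/1050.


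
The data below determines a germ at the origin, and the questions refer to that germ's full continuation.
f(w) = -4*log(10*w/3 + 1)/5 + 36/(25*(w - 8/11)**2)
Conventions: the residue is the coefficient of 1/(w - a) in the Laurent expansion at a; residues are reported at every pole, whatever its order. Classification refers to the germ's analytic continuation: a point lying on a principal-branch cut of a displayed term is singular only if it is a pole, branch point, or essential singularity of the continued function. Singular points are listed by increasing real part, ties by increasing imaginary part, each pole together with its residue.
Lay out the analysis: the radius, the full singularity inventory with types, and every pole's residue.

Radius of convergence at 0: 3/10.
At -3/10: a logarithmic branch point.
At 8/11: a pole of order 2; residue 0.

Denominator factor (w - 8/11)^2: pole of order 2 at 8/11, modulus 8/11.
Branch term (-4/5)*log(1 - w/(-3/10)): its argument vanishes at w = -3/10, a logarithmic branch point, modulus 3/10.
The radius of convergence is the smallest modulus among the singular points: 3/10.
The branch term is analytic at 8/11 and contributes nothing to the residue; only the rational part matters.
At the order-2 pole 8/11 set g(w) = (w - (8/11))^2*(rational part) = 36/25.
Order-2 pole: residue = g'(a); g'(8/11) = 0, so the residue is 0.
List the singular points by increasing real part (a conjugate pair: the negative imaginary part first).


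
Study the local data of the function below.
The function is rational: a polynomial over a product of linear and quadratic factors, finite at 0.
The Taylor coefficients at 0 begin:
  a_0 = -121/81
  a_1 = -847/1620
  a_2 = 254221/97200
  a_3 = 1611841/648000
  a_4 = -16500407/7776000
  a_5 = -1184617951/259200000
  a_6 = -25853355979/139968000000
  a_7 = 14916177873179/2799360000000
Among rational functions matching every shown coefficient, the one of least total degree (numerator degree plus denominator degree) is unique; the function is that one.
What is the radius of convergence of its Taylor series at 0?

The radius of convergence is (2/11)*sqrt(33).

No rational of total degree below 5 reproduces all 8 coefficients; solving the [1/4] Pade equations on them gives f(σ) = (4*σ/3 - 16/9)/(σ**2 - 3*σ/5 + 12/11)**2, whose expansion matches every shown term.
Denominator factor (σ**2 - 3*σ/5 + 12/11)^2: discriminant -1101/275, complex-conjugate roots (3/10) + ((1/110)*sqrt(12111))*i and (3/10) - ((1/110)*sqrt(12111))*i; poles of order 2, moduli (2/11)*sqrt(33) and (2/11)*sqrt(33).
The radius of convergence is the smallest modulus among the singular points: (2/11)*sqrt(33).


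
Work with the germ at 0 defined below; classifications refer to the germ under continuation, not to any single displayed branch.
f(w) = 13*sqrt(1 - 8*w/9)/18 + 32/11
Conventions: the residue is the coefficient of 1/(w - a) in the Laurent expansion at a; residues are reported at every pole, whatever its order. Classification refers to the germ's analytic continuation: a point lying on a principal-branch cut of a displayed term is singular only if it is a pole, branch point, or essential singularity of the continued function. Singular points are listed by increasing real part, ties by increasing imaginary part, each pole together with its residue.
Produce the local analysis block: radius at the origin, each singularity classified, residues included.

Branch term (13/18)*sqrt(1 - w/(9/8)): its argument vanishes at w = 9/8, a square-root branch point, modulus 9/8.
The radius of convergence is the smallest modulus among the singular points: 9/8.

Radius of convergence at 0: 9/8.
At 9/8: an algebraic (square-root) branch point.


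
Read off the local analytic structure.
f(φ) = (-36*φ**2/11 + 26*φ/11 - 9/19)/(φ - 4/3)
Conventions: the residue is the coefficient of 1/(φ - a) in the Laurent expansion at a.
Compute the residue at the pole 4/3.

The residue is -179/57.

At the order-1 pole 4/3 set g(φ) = (φ - (4/3))*f(φ) = -36*φ**2/11 + 26*φ/11 - 9/19.
Simple pole: residue = g(a) at a = 4/3, which is -179/57.


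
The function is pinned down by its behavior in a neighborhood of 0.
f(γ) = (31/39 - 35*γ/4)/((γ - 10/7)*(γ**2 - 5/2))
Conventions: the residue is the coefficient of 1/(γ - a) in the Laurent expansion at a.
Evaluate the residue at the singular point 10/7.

At the order-1 pole 10/7 set g(γ) = (γ - (10/7))*f(γ) = (31/39 - 35*γ/4)/(γ**2 - 5/2).
Simple pole: residue = g(a) at a = 10/7, which is 44737/1755.

The residue is 44737/1755.


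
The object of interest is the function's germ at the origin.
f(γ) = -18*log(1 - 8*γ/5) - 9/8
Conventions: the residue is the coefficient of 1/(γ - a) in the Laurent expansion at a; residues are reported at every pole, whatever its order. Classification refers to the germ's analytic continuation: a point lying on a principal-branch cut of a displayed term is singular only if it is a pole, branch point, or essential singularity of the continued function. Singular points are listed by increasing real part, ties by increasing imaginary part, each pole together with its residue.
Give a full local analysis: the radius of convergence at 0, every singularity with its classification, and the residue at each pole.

Radius of convergence at 0: 5/8.
At 5/8: a logarithmic branch point.

Branch term (-18)*log(1 - γ/(5/8)): its argument vanishes at γ = 5/8, a logarithmic branch point, modulus 5/8.
The radius of convergence is the smallest modulus among the singular points: 5/8.


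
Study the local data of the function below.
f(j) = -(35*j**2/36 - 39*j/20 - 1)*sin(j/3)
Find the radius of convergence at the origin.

The radius of convergence is infinite.

The factor -sin(j/3) is entire and contributes no finite singular point.
The polynomial part has no poles.
No finite singular points: the Taylor series at 0 converges everywhere.


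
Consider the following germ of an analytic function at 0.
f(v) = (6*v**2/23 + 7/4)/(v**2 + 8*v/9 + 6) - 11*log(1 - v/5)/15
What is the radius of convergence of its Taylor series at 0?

Denominator factor (v**2 + 8*v/9 + 6): discriminant -1880/81, complex-conjugate roots (-4/9) + ((1/9)*sqrt(470))*i and (-4/9) - ((1/9)*sqrt(470))*i; poles of order 1, moduli sqrt(6) and sqrt(6).
Branch term (-11/15)*log(1 - v/(5)): its argument vanishes at v = 5, a logarithmic branch point, modulus 5.
The radius of convergence is the smallest modulus among the singular points: sqrt(6).

The radius of convergence is sqrt(6).


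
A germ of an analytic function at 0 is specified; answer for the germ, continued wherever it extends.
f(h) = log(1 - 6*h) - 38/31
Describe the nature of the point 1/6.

The point is a logarithmic branch point.

The term (1)*log(1 - h/(1/6)) has argument 1 - 1/6/(1/6) = 0 at 1/6: a logarithmic (infinitely-sheeted) branch point; the remaining terms are analytic or single-valued there.


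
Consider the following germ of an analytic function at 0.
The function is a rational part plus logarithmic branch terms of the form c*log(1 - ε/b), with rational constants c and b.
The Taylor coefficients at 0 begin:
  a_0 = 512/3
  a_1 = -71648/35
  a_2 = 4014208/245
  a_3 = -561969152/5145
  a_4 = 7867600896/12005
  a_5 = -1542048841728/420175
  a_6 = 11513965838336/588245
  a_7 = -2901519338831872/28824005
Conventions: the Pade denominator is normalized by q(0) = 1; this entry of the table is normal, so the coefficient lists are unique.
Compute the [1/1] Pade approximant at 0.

Taylor coefficients needed (read off): a_0 = 512/3, a_1 = -71648/35, a_2 = 4014208/245.
Write the denominator as Q(ε) = 1 + q1*ε. Requiring Q*f - P = O(ε^3) with deg P <= 1 kills the coefficients of ε^2..ε^2 in Q*f:
  ε^2: a_2 + q1*a_1 = 0, i.e. 4014208/245 + (-71648/35)*q1 = 0.
Solving this linear system: q1 = 125444/15673.
The numerator is Q*f truncated at degree 1: P0 = a_0 = 512/3; P1 = a_1 + q1*a_0 = -160122976/235095.

The Pade approximant has numerator coefficients [512/3, -160122976/235095]; denominator coefficients [1, 125444/15673].


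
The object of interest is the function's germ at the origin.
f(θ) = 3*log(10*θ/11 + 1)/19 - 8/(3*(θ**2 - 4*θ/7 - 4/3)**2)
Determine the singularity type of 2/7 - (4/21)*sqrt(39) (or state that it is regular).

The point is a pole of order 2.

The denominator factor θ**2 - 4*θ/7 - 4/3 vanishes at 2/7 - (4/21)*sqrt(39) and appears to the power 2; the numerator there equals -8/3, nonzero, and no other factor vanishes.
The branch terms are analytic at this point.
Hence a pole whose order is the multiplicity, 2.


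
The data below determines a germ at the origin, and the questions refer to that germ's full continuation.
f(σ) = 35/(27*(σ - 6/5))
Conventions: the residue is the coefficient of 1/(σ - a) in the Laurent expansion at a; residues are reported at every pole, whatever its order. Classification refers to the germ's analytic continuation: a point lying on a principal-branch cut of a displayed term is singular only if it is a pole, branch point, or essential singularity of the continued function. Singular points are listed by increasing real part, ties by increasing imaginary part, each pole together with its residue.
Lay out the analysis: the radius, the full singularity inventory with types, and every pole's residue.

Radius of convergence at 0: 6/5.
At 6/5: a pole of order 1; residue 35/27.

Denominator factor (σ - 6/5): pole of order 1 at 6/5, modulus 6/5.
The radius of convergence is the smallest modulus among the singular points: 6/5.
At the order-1 pole 6/5 set g(σ) = (σ - (6/5))*f(σ) = 35/27.
Simple pole: residue = g(a) at a = 6/5, which is 35/27.


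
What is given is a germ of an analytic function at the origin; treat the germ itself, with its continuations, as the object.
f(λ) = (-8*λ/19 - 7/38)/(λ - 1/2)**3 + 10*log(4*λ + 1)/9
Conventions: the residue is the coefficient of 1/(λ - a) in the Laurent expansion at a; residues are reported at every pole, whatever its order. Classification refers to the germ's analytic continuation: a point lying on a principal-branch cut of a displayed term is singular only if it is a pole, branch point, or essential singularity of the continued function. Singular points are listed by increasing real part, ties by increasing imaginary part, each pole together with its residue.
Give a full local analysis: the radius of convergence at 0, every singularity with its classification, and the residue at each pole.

Denominator factor (λ - 1/2)^3: pole of order 3 at 1/2, modulus 1/2.
Branch term (10/9)*log(1 - λ/(-1/4)): its argument vanishes at λ = -1/4, a logarithmic branch point, modulus 1/4.
The radius of convergence is the smallest modulus among the singular points: 1/4.
The branch term is analytic at 1/2 and contributes nothing to the residue; only the rational part matters.
At the order-3 pole 1/2 set g(λ) = (λ - (1/2))^3*(rational part) = -8*λ/19 - 7/38.
Order-3 pole: residue = g''(a)/2; g''(1/2) = 0, so the residue is 0.
List the singular points by increasing real part (a conjugate pair: the negative imaginary part first).

Radius of convergence at 0: 1/4.
At -1/4: a logarithmic branch point.
At 1/2: a pole of order 3; residue 0.


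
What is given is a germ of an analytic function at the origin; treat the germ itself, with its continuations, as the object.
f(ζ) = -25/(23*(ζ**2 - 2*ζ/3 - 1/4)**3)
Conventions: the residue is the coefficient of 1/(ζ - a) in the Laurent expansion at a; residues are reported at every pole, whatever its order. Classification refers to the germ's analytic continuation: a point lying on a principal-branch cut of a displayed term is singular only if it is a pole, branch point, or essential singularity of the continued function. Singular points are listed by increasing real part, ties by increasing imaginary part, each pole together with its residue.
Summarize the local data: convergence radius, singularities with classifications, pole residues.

Radius of convergence at 0: -1/3 + (1/6)*sqrt(13).
At 1/3 - (1/6)*sqrt(13): a pole of order 3; residue (36450/50531)*sqrt(13).
At 1/3 + (1/6)*sqrt(13): a pole of order 3; residue -(36450/50531)*sqrt(13).

Denominator factor (ζ**2 - 2*ζ/3 - 1/4)^3: discriminant 13/9, real irrational roots 1/3 + (1/6)*sqrt(13) and 1/3 - (1/6)*sqrt(13); poles of order 3, moduli 1/3 + (1/6)*sqrt(13) and -1/3 + (1/6)*sqrt(13).
The radius of convergence is the smallest modulus among the singular points: -1/3 + (1/6)*sqrt(13).
The factor ζ**2 - 2*ζ/3 - 1/4 splits as (ζ - a)(ζ - a') with a = 1/3 - (1/6)*sqrt(13), a' = 1/3 + (1/6)*sqrt(13). At the order-3 pole a set g(ζ) = (ζ - a)^3*f(ζ) = [-25/23] / (ζ - a')^3.
Order-3 pole: residue = g''(a)/2; g''(1/3 - (1/6)*sqrt(13)) = (72900/50531)*sqrt(13), so the residue is (36450/50531)*sqrt(13).
The factor ζ**2 - 2*ζ/3 - 1/4 splits as (ζ - a)(ζ - a') with a = 1/3 + (1/6)*sqrt(13), a' = 1/3 - (1/6)*sqrt(13). At the order-3 pole a set g(ζ) = (ζ - a)^3*f(ζ) = [-25/23] / (ζ - a')^3.
Order-3 pole: residue = g''(a)/2; g''(1/3 + (1/6)*sqrt(13)) = -(72900/50531)*sqrt(13), so the residue is -(36450/50531)*sqrt(13).
List the singular points by increasing real part (a conjugate pair: the negative imaginary part first).


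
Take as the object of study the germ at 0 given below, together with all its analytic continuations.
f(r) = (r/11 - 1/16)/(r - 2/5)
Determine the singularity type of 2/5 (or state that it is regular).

The point is a pole of order 1.

The denominator factor r - 2/5 vanishes at 2/5 and appears to the power 1; the numerator there equals -23/880, nonzero, and no other factor vanishes.
Hence a pole whose order is the multiplicity, 1.


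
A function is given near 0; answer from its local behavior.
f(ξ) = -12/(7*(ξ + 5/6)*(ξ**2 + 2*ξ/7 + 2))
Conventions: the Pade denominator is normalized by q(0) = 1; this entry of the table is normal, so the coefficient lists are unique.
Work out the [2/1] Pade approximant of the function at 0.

The Pade approximant has numerator coefficients [-36/35, 26604/97055, 666/2065]; denominator coefficients [1, 104466/97055].

Taylor coefficients needed (expand at 0): a_0 = -36/35, a_1 = 1692/1225, a_2 = -49914/42875, a_3 = 1880388/1500625.
Write the denominator as Q(ξ) = 1 + q1*ξ. Requiring Q*f - P = O(ξ^4) with deg P <= 2 kills the coefficients of ξ^3..ξ^3 in Q*f:
  ξ^3: a_3 + q1*a_2 = 0, i.e. 1880388/1500625 + (-49914/42875)*q1 = 0.
Solving this linear system: q1 = 104466/97055.
The numerator is Q*f truncated at degree 2: P0 = a_0 = -36/35; P1 = a_1 + q1*a_0 = 26604/97055; P2 = a_2 + q1*a_1 = 666/2065.


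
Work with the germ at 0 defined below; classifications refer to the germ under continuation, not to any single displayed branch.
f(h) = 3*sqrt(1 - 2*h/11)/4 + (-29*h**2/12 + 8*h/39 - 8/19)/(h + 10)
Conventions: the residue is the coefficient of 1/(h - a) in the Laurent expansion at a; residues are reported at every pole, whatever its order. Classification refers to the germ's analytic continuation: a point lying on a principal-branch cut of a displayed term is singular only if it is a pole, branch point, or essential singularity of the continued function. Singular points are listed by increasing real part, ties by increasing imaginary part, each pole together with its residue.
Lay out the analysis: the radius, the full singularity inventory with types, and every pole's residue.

Denominator factor (h + 10): pole of order 1 at -10, modulus 10.
Branch term (3/4)*sqrt(1 - h/(11/2)): its argument vanishes at h = 11/2, a square-root branch point, modulus 11/2.
The radius of convergence is the smallest modulus among the singular points: 11/2.
The branch term is analytic at -10 and contributes nothing to the residue; only the rational part matters.
At the order-1 pole -10 set g(h) = (h - (-10))*(rational part) = -29*h**2/12 + 8*h/39 - 8/19.
Simple pole: residue = g(a) at a = -10, which is -180907/741.
List the singular points by increasing real part (a conjugate pair: the negative imaginary part first).

Radius of convergence at 0: 11/2.
At -10: a pole of order 1; residue -180907/741.
At 11/2: an algebraic (square-root) branch point.


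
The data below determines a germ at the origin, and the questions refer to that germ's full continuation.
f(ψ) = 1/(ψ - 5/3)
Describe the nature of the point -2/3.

The point is a regular point.

Denominator factors: ψ - 5/3 = -7/3 at ψ = -2/3 — none vanishes.
So the germ continues analytically to -2/3.


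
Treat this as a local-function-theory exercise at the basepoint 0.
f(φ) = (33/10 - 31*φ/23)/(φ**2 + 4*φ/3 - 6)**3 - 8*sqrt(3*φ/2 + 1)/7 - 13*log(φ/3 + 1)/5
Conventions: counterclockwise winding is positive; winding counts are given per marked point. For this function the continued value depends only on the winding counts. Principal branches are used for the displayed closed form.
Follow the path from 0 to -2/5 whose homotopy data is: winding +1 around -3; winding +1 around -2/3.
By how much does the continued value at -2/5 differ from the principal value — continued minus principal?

The rational part is single-valued and drops out of the difference; each branch term changes only by its own monodromy.
(-8/7)*sqrt(1 - φ/(-2/3)): winding +1 is odd, the square root flips sign, contributing -2*(-8/7)*sqrt(1 - (-2/5)/(-2/3)) = -2*(-8/7)*sqrt(2/5) = (16/35)*sqrt(10).
(-13/5)*log(1 - φ/(-3)): each positive loop around -3 adds 2*pi*i to the log, so winding +1 contributes (-13/5)*(1)*2*pi*i = -(26/5)*pi*i.
Summing the contributions at φ = -2/5 gives ((16/35)*sqrt(10)) - ((26/5)*pi)*i.

Continued minus principal equals ((16/35)*sqrt(10)) - ((26/5)*pi)*i.


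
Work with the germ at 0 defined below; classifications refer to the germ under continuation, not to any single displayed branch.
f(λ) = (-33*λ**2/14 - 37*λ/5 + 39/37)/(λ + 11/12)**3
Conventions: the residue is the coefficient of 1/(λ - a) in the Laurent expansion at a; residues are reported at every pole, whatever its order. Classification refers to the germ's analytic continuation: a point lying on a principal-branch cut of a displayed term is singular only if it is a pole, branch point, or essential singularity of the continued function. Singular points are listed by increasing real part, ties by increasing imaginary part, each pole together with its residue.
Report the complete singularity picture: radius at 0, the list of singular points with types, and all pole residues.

Radius of convergence at 0: 11/12.
At -11/12: a pole of order 3; residue -33/14.

Denominator factor (λ + 11/12)^3: pole of order 3 at -11/12, modulus 11/12.
The radius of convergence is the smallest modulus among the singular points: 11/12.
At the order-3 pole -11/12 set g(λ) = (λ - (-11/12))^3*f(λ) = -33*λ**2/14 - 37*λ/5 + 39/37.
Order-3 pole: residue = g''(a)/2; g''(-11/12) = -33/7, so the residue is -33/14.


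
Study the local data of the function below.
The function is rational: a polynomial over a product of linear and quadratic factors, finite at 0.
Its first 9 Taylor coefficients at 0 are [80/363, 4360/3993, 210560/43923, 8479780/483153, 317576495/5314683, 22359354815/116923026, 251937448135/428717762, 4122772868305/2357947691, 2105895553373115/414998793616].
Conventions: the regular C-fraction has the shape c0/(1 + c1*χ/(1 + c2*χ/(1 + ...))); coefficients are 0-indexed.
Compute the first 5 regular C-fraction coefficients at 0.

Taylor coefficients (read off): a_0 = 80/363, a_1 = 4360/3993, a_2 = 210560/43923, a_3 = 8479780/483153, a_4 = 317576495/5314683.
c0 = a_0 = 80/363. Peel one level at a time: if S = 1 + c*χ/S' with S'(0) = 1, then c is the χ-coefficient of S and S' = c*χ/(S - 1).
S_1 = c0/f = 1 + (-109/22)*χ + (123/44)*χ^2 + ...; c1 = -109/22.
S_2 = c1*χ/(S_1 - 1) = 1 + (123/218)*χ + (76071/23762)*χ^2 + ...; c2 = 123/218.
S_3 = c2*χ/(S_2 - 1) = 1 + (-25357/4469)*χ + (195159/6724)*χ^2 + ...; c3 = -25357/4469.
S_4 = c3*χ/(S_3 - 1) = 1 + (21272331/4158548)*χ + ...; c4 = 21272331/4158548.

The regular C-fraction coefficients are [80/363, -109/22, 123/218, -25357/4469, 21272331/4158548].


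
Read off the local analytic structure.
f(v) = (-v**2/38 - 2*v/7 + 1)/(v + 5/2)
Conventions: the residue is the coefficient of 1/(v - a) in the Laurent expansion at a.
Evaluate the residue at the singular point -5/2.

The residue is 1649/1064.

At the order-1 pole -5/2 set g(v) = (v - (-5/2))*f(v) = -v**2/38 - 2*v/7 + 1.
Simple pole: residue = g(a) at a = -5/2, which is 1649/1064.


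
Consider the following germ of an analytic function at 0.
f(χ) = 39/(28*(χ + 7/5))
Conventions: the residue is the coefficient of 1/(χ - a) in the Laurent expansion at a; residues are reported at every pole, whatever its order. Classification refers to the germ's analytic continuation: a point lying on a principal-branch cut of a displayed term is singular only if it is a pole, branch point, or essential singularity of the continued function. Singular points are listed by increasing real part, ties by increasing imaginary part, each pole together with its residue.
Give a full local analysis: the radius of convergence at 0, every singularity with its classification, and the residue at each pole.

Radius of convergence at 0: 7/5.
At -7/5: a pole of order 1; residue 39/28.

Denominator factor (χ + 7/5): pole of order 1 at -7/5, modulus 7/5.
The radius of convergence is the smallest modulus among the singular points: 7/5.
At the order-1 pole -7/5 set g(χ) = (χ - (-7/5))*f(χ) = 39/28.
Simple pole: residue = g(a) at a = -7/5, which is 39/28.


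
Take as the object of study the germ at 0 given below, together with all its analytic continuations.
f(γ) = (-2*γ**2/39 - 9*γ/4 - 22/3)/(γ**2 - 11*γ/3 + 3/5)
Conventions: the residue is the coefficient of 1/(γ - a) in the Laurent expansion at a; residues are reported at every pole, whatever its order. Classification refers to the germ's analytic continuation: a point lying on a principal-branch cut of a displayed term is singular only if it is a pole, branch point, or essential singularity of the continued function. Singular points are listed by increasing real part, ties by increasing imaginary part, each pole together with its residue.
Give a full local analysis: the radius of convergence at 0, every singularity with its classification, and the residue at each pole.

Radius of convergence at 0: 11/6 - (1/30)*sqrt(2485).
At 11/6 - (1/30)*sqrt(2485): a pole of order 1; residue -1141/936 + (165283/2325960)*sqrt(2485).
At 11/6 + (1/30)*sqrt(2485): a pole of order 1; residue -1141/936 - (165283/2325960)*sqrt(2485).

Denominator factor (γ**2 - 11*γ/3 + 3/5): discriminant 497/45, real irrational roots 11/6 + (1/30)*sqrt(2485) and 11/6 - (1/30)*sqrt(2485); poles of order 1, moduli 11/6 + (1/30)*sqrt(2485) and 11/6 - (1/30)*sqrt(2485).
The radius of convergence is the smallest modulus among the singular points: 11/6 - (1/30)*sqrt(2485).
The factor γ**2 - 11*γ/3 + 3/5 splits as (γ - a)(γ - a') with a = 11/6 - (1/30)*sqrt(2485), a' = 11/6 + (1/30)*sqrt(2485). At the order-1 pole a set g(γ) = (γ - a)*f(γ) = [-2*γ**2/39 - 9*γ/4 - 22/3] / (γ - a').
Simple pole: residue = g(a) at a = 11/6 - (1/30)*sqrt(2485), which is -1141/936 + (165283/2325960)*sqrt(2485).
The factor γ**2 - 11*γ/3 + 3/5 splits as (γ - a)(γ - a') with a = 11/6 + (1/30)*sqrt(2485), a' = 11/6 - (1/30)*sqrt(2485). At the order-1 pole a set g(γ) = (γ - a)*f(γ) = [-2*γ**2/39 - 9*γ/4 - 22/3] / (γ - a').
Simple pole: residue = g(a) at a = 11/6 + (1/30)*sqrt(2485), which is -1141/936 - (165283/2325960)*sqrt(2485).
List the singular points by increasing real part (a conjugate pair: the negative imaginary part first).


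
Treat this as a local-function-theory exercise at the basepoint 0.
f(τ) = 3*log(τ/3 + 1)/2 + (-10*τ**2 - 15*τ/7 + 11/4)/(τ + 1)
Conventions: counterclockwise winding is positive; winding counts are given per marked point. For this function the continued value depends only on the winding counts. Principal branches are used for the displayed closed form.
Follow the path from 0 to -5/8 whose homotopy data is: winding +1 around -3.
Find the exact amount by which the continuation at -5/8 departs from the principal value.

The rational part is single-valued and drops out of the difference; each branch term changes only by its own monodromy.
(3/2)*log(1 - τ/(-3)): each positive loop around -3 adds 2*pi*i to the log, so winding +1 contributes (3/2)*(1)*2*pi*i = (3)*pi*i.
Summing the contributions at τ = -5/8 gives (3)*pi*i.

Continued minus principal equals (3)*pi*i.


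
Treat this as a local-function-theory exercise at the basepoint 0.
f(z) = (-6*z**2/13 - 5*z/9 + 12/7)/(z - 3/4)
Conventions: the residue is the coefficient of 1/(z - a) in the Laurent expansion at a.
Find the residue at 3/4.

At the order-1 pole 3/4 set g(z) = (z - (3/4))*f(z) = -6*z**2/13 - 5*z/9 + 12/7.
Simple pole: residue = g(a) at a = 3/4, which is 2267/2184.

The residue is 2267/2184.


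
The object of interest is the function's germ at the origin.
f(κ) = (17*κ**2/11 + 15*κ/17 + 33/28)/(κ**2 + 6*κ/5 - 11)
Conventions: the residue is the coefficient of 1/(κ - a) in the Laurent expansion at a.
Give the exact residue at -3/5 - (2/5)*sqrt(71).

The residue is -909/1870 - (2455931/7435120)*sqrt(71).

The factor κ**2 + 6*κ/5 - 11 splits as (κ - a)(κ - a') with a = -3/5 - (2/5)*sqrt(71), a' = -3/5 + (2/5)*sqrt(71). At the order-1 pole a set g(κ) = (κ - a)*f(κ) = [17*κ**2/11 + 15*κ/17 + 33/28] / (κ - a').
Simple pole: residue = g(a) at a = -3/5 - (2/5)*sqrt(71), which is -909/1870 - (2455931/7435120)*sqrt(71).


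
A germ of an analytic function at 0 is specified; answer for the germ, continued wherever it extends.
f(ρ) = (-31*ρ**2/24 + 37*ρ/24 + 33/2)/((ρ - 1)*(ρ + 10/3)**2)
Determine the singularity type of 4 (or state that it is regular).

Denominator factors: ρ - 1 = 3 at ρ = 4; ρ + 10/3 = 22/3 at ρ = 4 — none vanishes.
So the germ continues analytically to 4.

The point is a regular point.


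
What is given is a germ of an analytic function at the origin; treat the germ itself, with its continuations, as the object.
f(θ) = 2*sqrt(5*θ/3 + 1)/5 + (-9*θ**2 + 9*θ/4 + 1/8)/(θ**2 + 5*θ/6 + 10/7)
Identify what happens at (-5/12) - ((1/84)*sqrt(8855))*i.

The denominator factor θ**2 + 5*θ/6 + 10/7 vanishes at (-5/12) - ((1/84)*sqrt(8855))*i and appears to the power 1; the numerator there equals (999/112) - ((13/112)*sqrt(8855))*i, nonzero, and no other factor vanishes.
The branch terms are analytic at this point.
Hence a pole whose order is the multiplicity, 1.

The point is a pole of order 1.


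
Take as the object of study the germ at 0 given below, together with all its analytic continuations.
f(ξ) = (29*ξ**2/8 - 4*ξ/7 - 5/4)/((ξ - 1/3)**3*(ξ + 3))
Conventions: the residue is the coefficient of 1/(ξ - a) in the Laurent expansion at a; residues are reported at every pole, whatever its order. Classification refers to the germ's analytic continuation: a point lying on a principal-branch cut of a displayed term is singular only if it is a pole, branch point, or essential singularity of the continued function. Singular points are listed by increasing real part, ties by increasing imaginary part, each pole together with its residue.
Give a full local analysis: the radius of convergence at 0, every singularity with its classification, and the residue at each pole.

Radius of convergence at 0: 1/3.
At -3: a pole of order 1; residue -50031/56000.
At 1/3: a pole of order 3; residue 50031/56000.

Denominator factor (ξ - 1/3)^3: pole of order 3 at 1/3, modulus 1/3.
Denominator factor (ξ + 3): pole of order 1 at -3, modulus 3.
The radius of convergence is the smallest modulus among the singular points: 1/3.
At the order-1 pole -3 set g(ξ) = (ξ - (-3))*f(ξ) = (29*ξ**2/8 - 4*ξ/7 - 5/4)/(ξ - 1/3)**3.
Simple pole: residue = g(a) at a = -3, which is -50031/56000.
At the order-3 pole 1/3 set g(ξ) = (ξ - (1/3))^3*f(ξ) = (29*ξ**2/8 - 4*ξ/7 - 5/4)/(ξ + 3).
Order-3 pole: residue = g''(a)/2; g''(1/3) = 50031/28000, so the residue is 50031/56000.
List the singular points by increasing real part (a conjugate pair: the negative imaginary part first).


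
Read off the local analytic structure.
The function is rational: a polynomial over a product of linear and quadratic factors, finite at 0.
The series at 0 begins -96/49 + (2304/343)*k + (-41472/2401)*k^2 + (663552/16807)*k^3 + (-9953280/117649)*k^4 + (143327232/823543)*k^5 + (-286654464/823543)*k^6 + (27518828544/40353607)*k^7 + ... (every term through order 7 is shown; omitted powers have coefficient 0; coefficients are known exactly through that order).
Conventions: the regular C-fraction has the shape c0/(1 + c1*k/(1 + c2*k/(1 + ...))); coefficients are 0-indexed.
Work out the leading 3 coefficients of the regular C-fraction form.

The regular C-fraction coefficients are [-96/49, 24/7, -6/7].

Taylor coefficients (read off): a_0 = -96/49, a_1 = 2304/343, a_2 = -41472/2401.
c0 = a_0 = -96/49. Peel one level at a time: if S = 1 + c*k/S' with S'(0) = 1, then c is the k-coefficient of S and S' = c*k/(S - 1).
S_1 = c0/f = 1 + (24/7)*k + (144/49)*k^2 + ...; c1 = 24/7.
S_2 = c1*k/(S_1 - 1) = 1 + (-6/7)*k + ...; c2 = -6/7.


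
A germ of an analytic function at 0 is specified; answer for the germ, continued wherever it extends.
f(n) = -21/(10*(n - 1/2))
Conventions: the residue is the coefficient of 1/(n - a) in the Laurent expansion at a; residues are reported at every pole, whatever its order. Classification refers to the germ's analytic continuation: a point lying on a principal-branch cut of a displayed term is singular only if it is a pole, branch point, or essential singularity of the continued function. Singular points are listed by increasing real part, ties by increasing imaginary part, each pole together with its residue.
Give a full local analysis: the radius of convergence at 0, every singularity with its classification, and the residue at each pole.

Radius of convergence at 0: 1/2.
At 1/2: a pole of order 1; residue -21/10.

Denominator factor (n - 1/2): pole of order 1 at 1/2, modulus 1/2.
The radius of convergence is the smallest modulus among the singular points: 1/2.
At the order-1 pole 1/2 set g(n) = (n - (1/2))*f(n) = -21/10.
Simple pole: residue = g(a) at a = 1/2, which is -21/10.


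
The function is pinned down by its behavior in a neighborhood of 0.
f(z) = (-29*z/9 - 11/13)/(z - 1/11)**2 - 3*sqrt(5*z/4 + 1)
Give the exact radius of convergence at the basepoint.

Denominator factor (z - 1/11)^2: pole of order 2 at 1/11, modulus 1/11.
Branch term (-3)*sqrt(1 - z/(-4/5)): its argument vanishes at z = -4/5, a square-root branch point, modulus 4/5.
The radius of convergence is the smallest modulus among the singular points: 1/11.

The radius of convergence is 1/11.


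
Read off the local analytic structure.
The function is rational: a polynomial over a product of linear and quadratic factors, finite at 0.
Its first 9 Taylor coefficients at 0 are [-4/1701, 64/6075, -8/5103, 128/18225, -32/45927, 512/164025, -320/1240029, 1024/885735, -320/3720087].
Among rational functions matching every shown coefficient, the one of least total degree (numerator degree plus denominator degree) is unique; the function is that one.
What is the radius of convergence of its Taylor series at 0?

The radius of convergence is (3/2)*sqrt(2).

No rational of total degree below 7 reproduces all 9 coefficients; solving the [1/6] Pade equations on them gives f(α) = (3/14 - 24*α/25)/(α**2 - 9/2)**3, whose expansion matches every shown term.
Denominator factor (α**2 - 9/2)^3: discriminant 18, real irrational roots (3/2)*sqrt(2) and -(3/2)*sqrt(2); poles of order 3, moduli (3/2)*sqrt(2) and (3/2)*sqrt(2).
The radius of convergence is the smallest modulus among the singular points: (3/2)*sqrt(2).


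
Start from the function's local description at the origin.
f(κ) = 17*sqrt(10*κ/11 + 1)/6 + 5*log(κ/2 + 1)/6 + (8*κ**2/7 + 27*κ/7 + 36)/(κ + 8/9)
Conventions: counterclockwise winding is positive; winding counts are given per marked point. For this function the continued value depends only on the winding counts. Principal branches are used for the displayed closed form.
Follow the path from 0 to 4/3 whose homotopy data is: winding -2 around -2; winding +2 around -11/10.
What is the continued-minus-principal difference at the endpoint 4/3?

The rational part is single-valued and drops out of the difference; each branch term changes only by its own monodromy.
(5/6)*log(1 - κ/(-2)): each positive loop around -2 adds 2*pi*i to the log, so winding -2 contributes (5/6)*(-2)*2*pi*i = -(10/3)*pi*i.
(17/6)*sqrt(1 - κ/(-11/10)): winding +2 is even, the square root returns to the same sheet, contribution 0.
Summing the contributions at κ = 4/3 gives -(10/3)*pi*i.

Continued minus principal equals -(10/3)*pi*i.


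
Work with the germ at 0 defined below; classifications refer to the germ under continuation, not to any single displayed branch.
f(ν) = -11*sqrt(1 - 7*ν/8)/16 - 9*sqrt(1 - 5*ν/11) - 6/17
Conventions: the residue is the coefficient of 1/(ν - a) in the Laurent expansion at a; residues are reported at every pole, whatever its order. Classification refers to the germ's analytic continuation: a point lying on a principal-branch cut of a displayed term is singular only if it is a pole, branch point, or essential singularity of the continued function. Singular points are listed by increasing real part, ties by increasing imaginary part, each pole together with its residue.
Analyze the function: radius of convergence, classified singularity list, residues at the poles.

Radius of convergence at 0: 8/7.
At 8/7: an algebraic (square-root) branch point.
At 11/5: an algebraic (square-root) branch point.

Branch term (-11/16)*sqrt(1 - ν/(8/7)): its argument vanishes at ν = 8/7, a square-root branch point, modulus 8/7.
Branch term (-9)*sqrt(1 - ν/(11/5)): its argument vanishes at ν = 11/5, a square-root branch point, modulus 11/5.
The radius of convergence is the smallest modulus among the singular points: 8/7.
List the singular points by increasing real part (a conjugate pair: the negative imaginary part first).


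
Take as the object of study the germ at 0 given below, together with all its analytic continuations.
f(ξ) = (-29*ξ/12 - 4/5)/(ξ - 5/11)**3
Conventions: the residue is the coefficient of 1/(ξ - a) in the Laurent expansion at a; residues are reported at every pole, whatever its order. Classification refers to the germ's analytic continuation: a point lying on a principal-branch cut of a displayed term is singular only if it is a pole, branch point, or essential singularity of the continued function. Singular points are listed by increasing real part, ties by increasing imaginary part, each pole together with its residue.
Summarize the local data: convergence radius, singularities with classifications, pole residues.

Denominator factor (ξ - 5/11)^3: pole of order 3 at 5/11, modulus 5/11.
The radius of convergence is the smallest modulus among the singular points: 5/11.
At the order-3 pole 5/11 set g(ξ) = (ξ - (5/11))^3*f(ξ) = -29*ξ/12 - 4/5.
Order-3 pole: residue = g''(a)/2; g''(5/11) = 0, so the residue is 0.

Radius of convergence at 0: 5/11.
At 5/11: a pole of order 3; residue 0.


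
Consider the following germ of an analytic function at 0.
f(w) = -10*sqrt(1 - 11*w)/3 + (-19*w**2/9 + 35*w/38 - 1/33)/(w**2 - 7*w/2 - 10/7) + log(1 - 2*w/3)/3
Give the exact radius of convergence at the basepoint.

Denominator factor (w**2 - 7*w/2 - 10/7): discriminant 503/28, real irrational roots 7/4 + (1/28)*sqrt(3521) and 7/4 - (1/28)*sqrt(3521); poles of order 1, moduli 7/4 + (1/28)*sqrt(3521) and -7/4 + (1/28)*sqrt(3521).
Branch term (1/3)*log(1 - w/(3/2)): its argument vanishes at w = 3/2, a logarithmic branch point, modulus 3/2.
Branch term (-10/3)*sqrt(1 - w/(1/11)): its argument vanishes at w = 1/11, a square-root branch point, modulus 1/11.
The radius of convergence is the smallest modulus among the singular points: 1/11.

The radius of convergence is 1/11.


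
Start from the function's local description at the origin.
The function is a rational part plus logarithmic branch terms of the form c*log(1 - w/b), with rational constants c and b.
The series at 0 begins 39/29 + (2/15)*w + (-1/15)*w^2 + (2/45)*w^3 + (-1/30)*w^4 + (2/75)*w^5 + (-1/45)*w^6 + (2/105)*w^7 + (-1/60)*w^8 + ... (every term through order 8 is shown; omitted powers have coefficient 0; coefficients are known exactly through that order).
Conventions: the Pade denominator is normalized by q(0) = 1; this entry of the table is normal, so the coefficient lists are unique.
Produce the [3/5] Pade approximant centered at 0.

Taylor coefficients needed (read off): a_0 = 39/29, a_1 = 2/15, a_2 = -1/15, a_3 = 2/45, a_4 = -1/30, a_5 = 2/75, a_6 = -1/45, a_7 = 2/105, a_8 = -1/60.
Write the denominator as Q(w) = 1 + q1*w + q2*w^2 + q3*w^3 + q4*w^4 + q5*w^5. Requiring Q*f - P = O(w^9) with deg P <= 3 kills the coefficients of w^4..w^8 in Q*f:
  w^4: a_4 + q1*a_3 + q2*a_2 + q3*a_1 + q4*a_0 = 0, i.e. -1/30 + (2/45)*q1 + (-1/15)*q2 + (2/15)*q3 + (39/29)*q4 = 0.
  w^5: a_5 + q1*a_4 + q2*a_3 + q3*a_2 + q4*a_1 + q5*a_0 = 0, i.e. 2/75 + (-1/30)*q1 + (2/45)*q2 + (-1/15)*q3 + (2/15)*q4 + (39/29)*q5 = 0.
  w^6: a_6 + q1*a_5 + q2*a_4 + q3*a_3 + q4*a_2 + q5*a_1 = 0, i.e. -1/45 + (2/75)*q1 + (-1/30)*q2 + (2/45)*q3 + (-1/15)*q4 + (2/15)*q5 = 0.
  w^7: a_7 + q1*a_6 + q2*a_5 + q3*a_4 + q4*a_3 + q5*a_2 = 0, i.e. 2/105 + (-1/45)*q1 + (2/75)*q2 + (-1/30)*q3 + (2/45)*q4 + (-1/15)*q5 = 0.
  w^8: a_8 + q1*a_7 + q2*a_6 + q3*a_5 + q4*a_4 + q5*a_3 = 0, i.e. -1/60 + (2/105)*q1 + (-1/45)*q2 + (2/75)*q3 + (-1/30)*q4 + (2/45)*q5 = 0.
Solving this linear system: q1 = 955275/514729, q2 = 3747759/3603103, q3 = 592451/3603103, q4 = -46371/36031030, q5 = 2697/36031030.
The numerator is Q*f truncated at degree 3: P0 = a_0 = 39/29; P1 = a_1 + q1*a_0 = 588690157/223907115; P2 = a_2 + q1*a_1 + q2*a_0 = 2475790678/1567349805; P3 = a_3 + q1*a_2 + q2*a_1 + q3*a_0 = 263815814/940409883.

The Pade approximant has numerator coefficients [39/29, 588690157/223907115, 2475790678/1567349805, 263815814/940409883]; denominator coefficients [1, 955275/514729, 3747759/3603103, 592451/3603103, -46371/36031030, 2697/36031030].


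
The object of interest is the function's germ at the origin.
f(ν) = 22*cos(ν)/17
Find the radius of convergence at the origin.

The radius of convergence is infinite.

The factor cos(ν) is entire and contributes no finite singular point.
The polynomial part has no poles.
No finite singular points: the Taylor series at 0 converges everywhere.


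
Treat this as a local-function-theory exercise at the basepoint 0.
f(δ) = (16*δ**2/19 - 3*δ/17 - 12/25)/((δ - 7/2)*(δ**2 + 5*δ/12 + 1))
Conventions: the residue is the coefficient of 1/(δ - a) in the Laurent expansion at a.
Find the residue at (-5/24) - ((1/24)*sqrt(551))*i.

The residue is (306962/2850475) + ((9281318/1570611725)*sqrt(551))*i.


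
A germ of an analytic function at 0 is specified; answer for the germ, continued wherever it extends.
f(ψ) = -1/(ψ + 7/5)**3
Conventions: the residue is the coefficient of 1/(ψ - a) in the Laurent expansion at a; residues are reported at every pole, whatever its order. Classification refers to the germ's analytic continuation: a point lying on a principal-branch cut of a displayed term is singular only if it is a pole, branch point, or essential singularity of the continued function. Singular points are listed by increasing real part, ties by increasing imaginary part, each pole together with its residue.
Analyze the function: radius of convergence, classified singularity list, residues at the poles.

Denominator factor (ψ + 7/5)^3: pole of order 3 at -7/5, modulus 7/5.
The radius of convergence is the smallest modulus among the singular points: 7/5.
At the order-3 pole -7/5 set g(ψ) = (ψ - (-7/5))^3*f(ψ) = -1.
Order-3 pole: residue = g''(a)/2; g''(-7/5) = 0, so the residue is 0.

Radius of convergence at 0: 7/5.
At -7/5: a pole of order 3; residue 0.
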